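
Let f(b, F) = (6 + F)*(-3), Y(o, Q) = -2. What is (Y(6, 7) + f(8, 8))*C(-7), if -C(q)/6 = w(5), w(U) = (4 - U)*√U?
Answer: -264*√5 ≈ -590.32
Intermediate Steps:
w(U) = √U*(4 - U)
f(b, F) = -18 - 3*F
C(q) = 6*√5 (C(q) = -6*√5*(4 - 1*5) = -6*√5*(4 - 5) = -6*√5*(-1) = -(-6)*√5 = 6*√5)
(Y(6, 7) + f(8, 8))*C(-7) = (-2 + (-18 - 3*8))*(6*√5) = (-2 + (-18 - 24))*(6*√5) = (-2 - 42)*(6*√5) = -264*√5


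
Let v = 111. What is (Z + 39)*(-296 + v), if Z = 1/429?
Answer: -3095420/429 ≈ -7215.4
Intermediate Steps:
Z = 1/429 ≈ 0.0023310
(Z + 39)*(-296 + v) = (1/429 + 39)*(-296 + 111) = (16732/429)*(-185) = -3095420/429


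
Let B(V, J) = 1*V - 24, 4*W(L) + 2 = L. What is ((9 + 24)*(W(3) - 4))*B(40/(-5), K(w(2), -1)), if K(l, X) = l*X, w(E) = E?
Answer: 3960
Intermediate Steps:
W(L) = -½ + L/4
K(l, X) = X*l
B(V, J) = -24 + V (B(V, J) = V - 24 = -24 + V)
((9 + 24)*(W(3) - 4))*B(40/(-5), K(w(2), -1)) = ((9 + 24)*((-½ + (¼)*3) - 4))*(-24 + 40/(-5)) = (33*((-½ + ¾) - 4))*(-24 + 40*(-⅕)) = (33*(¼ - 4))*(-24 - 8) = (33*(-15/4))*(-32) = -495/4*(-32) = 3960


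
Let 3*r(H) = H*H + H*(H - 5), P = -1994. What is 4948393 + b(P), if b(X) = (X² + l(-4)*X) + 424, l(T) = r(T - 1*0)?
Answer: 26670871/3 ≈ 8.8903e+6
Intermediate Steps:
r(H) = H²/3 + H*(-5 + H)/3 (r(H) = (H*H + H*(H - 5))/3 = (H² + H*(-5 + H))/3 = H²/3 + H*(-5 + H)/3)
l(T) = T*(-5 + 2*T)/3 (l(T) = (T - 1*0)*(-5 + 2*(T - 1*0))/3 = (T + 0)*(-5 + 2*(T + 0))/3 = T*(-5 + 2*T)/3)
b(X) = 424 + X² + 52*X/3 (b(X) = (X² + ((⅓)*(-4)*(-5 + 2*(-4)))*X) + 424 = (X² + ((⅓)*(-4)*(-5 - 8))*X) + 424 = (X² + ((⅓)*(-4)*(-13))*X) + 424 = (X² + 52*X/3) + 424 = 424 + X² + 52*X/3)
4948393 + b(P) = 4948393 + (424 + (-1994)² + (52/3)*(-1994)) = 4948393 + (424 + 3976036 - 103688/3) = 4948393 + 11825692/3 = 26670871/3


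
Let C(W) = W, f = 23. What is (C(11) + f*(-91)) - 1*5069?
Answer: -7151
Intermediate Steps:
(C(11) + f*(-91)) - 1*5069 = (11 + 23*(-91)) - 1*5069 = (11 - 2093) - 5069 = -2082 - 5069 = -7151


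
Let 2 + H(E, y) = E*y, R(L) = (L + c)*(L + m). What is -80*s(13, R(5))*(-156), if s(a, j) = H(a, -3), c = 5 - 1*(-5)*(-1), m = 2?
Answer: -511680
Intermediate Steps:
c = 0 (c = 5 + 5*(-1) = 5 - 5 = 0)
R(L) = L*(2 + L) (R(L) = (L + 0)*(L + 2) = L*(2 + L))
H(E, y) = -2 + E*y
s(a, j) = -2 - 3*a (s(a, j) = -2 + a*(-3) = -2 - 3*a)
-80*s(13, R(5))*(-156) = -80*(-2 - 3*13)*(-156) = -80*(-2 - 39)*(-156) = -80*(-41)*(-156) = 3280*(-156) = -511680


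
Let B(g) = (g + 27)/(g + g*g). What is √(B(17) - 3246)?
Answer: 2*I*√2110618/51 ≈ 56.972*I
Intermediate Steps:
B(g) = (27 + g)/(g + g²)
√(B(17) - 3246) = √((27 + 17)/(17*(1 + 17)) - 3246) = √((1/17)*44/18 - 3246) = √((1/17)*(1/18)*44 - 3246) = √(22/153 - 3246) = √(-496616/153) = 2*I*√2110618/51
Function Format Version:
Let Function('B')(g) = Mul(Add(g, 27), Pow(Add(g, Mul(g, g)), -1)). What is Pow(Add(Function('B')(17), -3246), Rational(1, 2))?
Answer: Mul(Rational(2, 51), I, Pow(2110618, Rational(1, 2))) ≈ Mul(56.972, I)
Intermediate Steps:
Function('B')(g) = Mul(Pow(Add(g, Pow(g, 2)), -1), Add(27, g)) (Function('B')(g) = Mul(Add(27, g), Pow(Add(g, Pow(g, 2)), -1)) = Mul(Pow(Add(g, Pow(g, 2)), -1), Add(27, g)))
Pow(Add(Function('B')(17), -3246), Rational(1, 2)) = Pow(Add(Mul(Pow(17, -1), Pow(Add(1, 17), -1), Add(27, 17)), -3246), Rational(1, 2)) = Pow(Add(Mul(Rational(1, 17), Pow(18, -1), 44), -3246), Rational(1, 2)) = Pow(Add(Mul(Rational(1, 17), Rational(1, 18), 44), -3246), Rational(1, 2)) = Pow(Add(Rational(22, 153), -3246), Rational(1, 2)) = Pow(Rational(-496616, 153), Rational(1, 2)) = Mul(Rational(2, 51), I, Pow(2110618, Rational(1, 2)))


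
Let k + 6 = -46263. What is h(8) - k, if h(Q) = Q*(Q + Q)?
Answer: 46397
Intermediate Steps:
k = -46269 (k = -6 - 46263 = -46269)
h(Q) = 2*Q² (h(Q) = Q*(2*Q) = 2*Q²)
h(8) - k = 2*8² - 1*(-46269) = 2*64 + 46269 = 128 + 46269 = 46397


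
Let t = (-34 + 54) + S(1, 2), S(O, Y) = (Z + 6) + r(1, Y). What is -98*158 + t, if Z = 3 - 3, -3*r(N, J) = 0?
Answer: -15458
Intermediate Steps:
r(N, J) = 0 (r(N, J) = -⅓*0 = 0)
Z = 0
S(O, Y) = 6 (S(O, Y) = (0 + 6) + 0 = 6 + 0 = 6)
t = 26 (t = (-34 + 54) + 6 = 20 + 6 = 26)
-98*158 + t = -98*158 + 26 = -15484 + 26 = -15458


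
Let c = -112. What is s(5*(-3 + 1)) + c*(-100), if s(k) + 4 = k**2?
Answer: 11296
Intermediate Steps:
s(k) = -4 + k**2
s(5*(-3 + 1)) + c*(-100) = (-4 + (5*(-3 + 1))**2) - 112*(-100) = (-4 + (5*(-2))**2) + 11200 = (-4 + (-10)**2) + 11200 = (-4 + 100) + 11200 = 96 + 11200 = 11296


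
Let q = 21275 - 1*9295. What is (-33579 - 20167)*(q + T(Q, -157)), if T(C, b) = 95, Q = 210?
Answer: -648982950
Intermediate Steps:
q = 11980 (q = 21275 - 9295 = 11980)
(-33579 - 20167)*(q + T(Q, -157)) = (-33579 - 20167)*(11980 + 95) = -53746*12075 = -648982950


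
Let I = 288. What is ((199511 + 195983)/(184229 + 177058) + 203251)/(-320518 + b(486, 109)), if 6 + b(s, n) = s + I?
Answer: -73432339531/115521518250 ≈ -0.63566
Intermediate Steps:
b(s, n) = 282 + s (b(s, n) = -6 + (s + 288) = -6 + (288 + s) = 282 + s)
((199511 + 195983)/(184229 + 177058) + 203251)/(-320518 + b(486, 109)) = ((199511 + 195983)/(184229 + 177058) + 203251)/(-320518 + (282 + 486)) = (395494/361287 + 203251)/(-320518 + 768) = (395494*(1/361287) + 203251)/(-319750) = (395494/361287 + 203251)*(-1/319750) = (73432339531/361287)*(-1/319750) = -73432339531/115521518250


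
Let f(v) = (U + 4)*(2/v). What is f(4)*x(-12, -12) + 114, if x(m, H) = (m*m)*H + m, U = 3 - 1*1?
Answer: -5106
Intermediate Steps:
U = 2 (U = 3 - 1 = 2)
f(v) = 12/v (f(v) = (2 + 4)*(2/v) = 6*(2/v) = 12/v)
x(m, H) = m + H*m² (x(m, H) = m²*H + m = H*m² + m = m + H*m²)
f(4)*x(-12, -12) + 114 = (12/4)*(-12*(1 - 12*(-12))) + 114 = (12*(¼))*(-12*(1 + 144)) + 114 = 3*(-12*145) + 114 = 3*(-1740) + 114 = -5220 + 114 = -5106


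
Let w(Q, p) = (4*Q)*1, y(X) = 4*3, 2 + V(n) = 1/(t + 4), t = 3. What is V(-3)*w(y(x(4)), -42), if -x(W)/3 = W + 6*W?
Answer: -624/7 ≈ -89.143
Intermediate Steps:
V(n) = -13/7 (V(n) = -2 + 1/(3 + 4) = -2 + 1/7 = -2 + ⅐ = -13/7)
x(W) = -21*W (x(W) = -3*(W + 6*W) = -21*W)
y(X) = 12
w(Q, p) = 4*Q
V(-3)*w(y(x(4)), -42) = -52*12/7 = -13/7*48 = -624/7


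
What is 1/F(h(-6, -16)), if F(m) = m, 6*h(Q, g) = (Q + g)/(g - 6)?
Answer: 6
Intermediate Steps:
h(Q, g) = (Q + g)/(6*(-6 + g)) (h(Q, g) = ((Q + g)/(g - 6))/6 = ((Q + g)/(-6 + g))/6 = (Q + g)/(6*(-6 + g)))
1/F(h(-6, -16)) = 1/((-6 - 16)/(6*(-6 - 16))) = 1/((1/6)*(-22)/(-22)) = 1/((1/6)*(-1/22)*(-22)) = 1/(1/6) = 6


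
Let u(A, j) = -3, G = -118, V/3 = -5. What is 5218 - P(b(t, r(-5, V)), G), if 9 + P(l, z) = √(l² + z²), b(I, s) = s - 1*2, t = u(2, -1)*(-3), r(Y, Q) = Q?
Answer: 5227 - √14213 ≈ 5107.8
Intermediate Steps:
V = -15 (V = 3*(-5) = -15)
t = 9 (t = -3*(-3) = 9)
b(I, s) = -2 + s (b(I, s) = s - 2 = -2 + s)
P(l, z) = -9 + √(l² + z²)
5218 - P(b(t, r(-5, V)), G) = 5218 - (-9 + √((-2 - 15)² + (-118)²)) = 5218 - (-9 + √((-17)² + 13924)) = 5218 - (-9 + √(289 + 13924)) = 5218 - (-9 + √14213) = 5218 + (9 - √14213) = 5227 - √14213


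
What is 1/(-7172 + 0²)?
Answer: -1/7172 ≈ -0.00013943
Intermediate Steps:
1/(-7172 + 0²) = 1/(-7172 + 0) = 1/(-7172) = -1/7172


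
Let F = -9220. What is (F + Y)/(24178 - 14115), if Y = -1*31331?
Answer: -40551/10063 ≈ -4.0297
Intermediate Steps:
Y = -31331
(F + Y)/(24178 - 14115) = (-9220 - 31331)/(24178 - 14115) = -40551/10063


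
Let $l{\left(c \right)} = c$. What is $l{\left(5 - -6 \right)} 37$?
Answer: $407$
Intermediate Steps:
$l{\left(5 - -6 \right)} 37 = \left(5 - -6\right) 37 = \left(5 + 6\right) 37 = 11 \cdot 37 = 407$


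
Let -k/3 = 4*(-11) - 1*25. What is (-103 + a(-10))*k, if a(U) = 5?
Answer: -20286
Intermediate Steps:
k = 207 (k = -3*(4*(-11) - 1*25) = -3*(-44 - 25) = -3*(-69) = 207)
(-103 + a(-10))*k = (-103 + 5)*207 = -98*207 = -20286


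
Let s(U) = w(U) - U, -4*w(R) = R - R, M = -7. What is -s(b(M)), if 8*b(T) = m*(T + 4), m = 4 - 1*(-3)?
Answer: -21/8 ≈ -2.6250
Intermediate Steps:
m = 7 (m = 4 + 3 = 7)
w(R) = 0 (w(R) = -(R - R)/4 = -1/4*0 = 0)
b(T) = 7/2 + 7*T/8 (b(T) = (7*(T + 4))/8 = (7*(4 + T))/8 = (28 + 7*T)/8 = 7/2 + 7*T/8)
s(U) = -U (s(U) = 0 - U = -U)
-s(b(M)) = -(-1)*(7/2 + (7/8)*(-7)) = -(-1)*(7/2 - 49/8) = -(-1)*(-21)/8 = -1*21/8 = -21/8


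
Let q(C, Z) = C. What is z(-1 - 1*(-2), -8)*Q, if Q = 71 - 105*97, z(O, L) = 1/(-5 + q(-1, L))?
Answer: 5057/3 ≈ 1685.7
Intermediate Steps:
z(O, L) = -⅙ (z(O, L) = 1/(-5 - 1) = 1/(-6) = -⅙)
Q = -10114 (Q = 71 - 10185 = -10114)
z(-1 - 1*(-2), -8)*Q = -⅙*(-10114) = 5057/3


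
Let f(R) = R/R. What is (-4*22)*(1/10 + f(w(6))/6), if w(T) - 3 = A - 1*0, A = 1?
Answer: -352/15 ≈ -23.467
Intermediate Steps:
w(T) = 4 (w(T) = 3 + (1 - 1*0) = 3 + (1 + 0) = 3 + 1 = 4)
f(R) = 1
(-4*22)*(1/10 + f(w(6))/6) = (-4*22)*(1/10 + 1/6) = -88*(1*(⅒) + 1*(⅙)) = -88*(⅒ + ⅙) = -88*4/15 = -352/15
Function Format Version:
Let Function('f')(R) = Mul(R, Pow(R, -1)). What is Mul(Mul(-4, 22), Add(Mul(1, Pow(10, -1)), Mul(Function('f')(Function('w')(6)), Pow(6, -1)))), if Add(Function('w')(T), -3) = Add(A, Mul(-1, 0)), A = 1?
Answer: Rational(-352, 15) ≈ -23.467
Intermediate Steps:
Function('w')(T) = 4 (Function('w')(T) = Add(3, Add(1, Mul(-1, 0))) = Add(3, Add(1, 0)) = Add(3, 1) = 4)
Function('f')(R) = 1
Mul(Mul(-4, 22), Add(Mul(1, Pow(10, -1)), Mul(Function('f')(Function('w')(6)), Pow(6, -1)))) = Mul(Mul(-4, 22), Add(Mul(1, Pow(10, -1)), Mul(1, Pow(6, -1)))) = Mul(-88, Add(Mul(1, Rational(1, 10)), Mul(1, Rational(1, 6)))) = Mul(-88, Add(Rational(1, 10), Rational(1, 6))) = Mul(-88, Rational(4, 15)) = Rational(-352, 15)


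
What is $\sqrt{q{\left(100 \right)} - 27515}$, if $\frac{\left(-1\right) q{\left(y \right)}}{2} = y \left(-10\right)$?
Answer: $27 i \sqrt{35} \approx 159.73 i$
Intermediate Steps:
$q{\left(y \right)} = 20 y$ ($q{\left(y \right)} = - 2 y \left(-10\right) = - 2 \left(- 10 y\right) = 20 y$)
$\sqrt{q{\left(100 \right)} - 27515} = \sqrt{20 \cdot 100 - 27515} = \sqrt{2000 - 27515} = \sqrt{-25515} = 27 i \sqrt{35}$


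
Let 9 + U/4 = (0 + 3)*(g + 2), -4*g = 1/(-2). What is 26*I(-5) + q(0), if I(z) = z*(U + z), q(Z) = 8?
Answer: 2023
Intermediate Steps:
g = ⅛ (g = -¼/(-2) = -¼*(-½) = ⅛ ≈ 0.12500)
U = -21/2 (U = -36 + 4*((0 + 3)*(⅛ + 2)) = -36 + 4*(3*(17/8)) = -36 + 4*(51/8) = -36 + 51/2 = -21/2 ≈ -10.500)
I(z) = z*(-21/2 + z)
26*I(-5) + q(0) = 26*((½)*(-5)*(-21 + 2*(-5))) + 8 = 26*((½)*(-5)*(-21 - 10)) + 8 = 26*((½)*(-5)*(-31)) + 8 = 26*(155/2) + 8 = 2015 + 8 = 2023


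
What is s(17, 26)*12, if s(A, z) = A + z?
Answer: 516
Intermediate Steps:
s(17, 26)*12 = (17 + 26)*12 = 43*12 = 516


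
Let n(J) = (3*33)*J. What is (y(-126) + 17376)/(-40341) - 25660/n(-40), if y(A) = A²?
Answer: 885757/156618 ≈ 5.6555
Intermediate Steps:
n(J) = 99*J
(y(-126) + 17376)/(-40341) - 25660/n(-40) = ((-126)² + 17376)/(-40341) - 25660/(99*(-40)) = (15876 + 17376)*(-1/40341) - 25660/(-3960) = 33252*(-1/40341) - 25660*(-1/3960) = -652/791 + 1283/198 = 885757/156618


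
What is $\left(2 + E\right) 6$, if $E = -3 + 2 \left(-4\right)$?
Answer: $-54$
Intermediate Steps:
$E = -11$ ($E = -3 - 8 = -11$)
$\left(2 + E\right) 6 = \left(2 - 11\right) 6 = \left(-9\right) 6 = -54$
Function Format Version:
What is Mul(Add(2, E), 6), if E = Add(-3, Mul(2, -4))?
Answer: -54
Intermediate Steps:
E = -11 (E = Add(-3, -8) = -11)
Mul(Add(2, E), 6) = Mul(Add(2, -11), 6) = Mul(-9, 6) = -54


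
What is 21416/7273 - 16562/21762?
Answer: 13292291/6087501 ≈ 2.1835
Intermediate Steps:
21416/7273 - 16562/21762 = 21416*(1/7273) - 16562*1/21762 = 21416/7273 - 637/837 = 13292291/6087501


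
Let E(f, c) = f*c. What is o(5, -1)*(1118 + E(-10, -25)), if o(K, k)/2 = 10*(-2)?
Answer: -54720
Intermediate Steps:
o(K, k) = -40 (o(K, k) = 2*(10*(-2)) = 2*(-20) = -40)
E(f, c) = c*f
o(5, -1)*(1118 + E(-10, -25)) = -40*(1118 - 25*(-10)) = -40*(1118 + 250) = -40*1368 = -54720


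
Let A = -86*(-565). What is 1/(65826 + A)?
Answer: 1/114416 ≈ 8.7400e-6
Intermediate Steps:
A = 48590
1/(65826 + A) = 1/(65826 + 48590) = 1/114416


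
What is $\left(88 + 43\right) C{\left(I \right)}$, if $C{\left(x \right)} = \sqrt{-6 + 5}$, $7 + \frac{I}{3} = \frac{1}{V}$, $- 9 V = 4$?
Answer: $131 i \approx 131.0 i$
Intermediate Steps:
$V = - \frac{4}{9}$ ($V = \left(- \frac{1}{9}\right) 4 = - \frac{4}{9} \approx -0.44444$)
$I = - \frac{111}{4}$ ($I = -21 + \frac{3}{- \frac{4}{9}} = -21 + 3 \left(- \frac{9}{4}\right) = -21 - \frac{27}{4} = - \frac{111}{4} \approx -27.75$)
$C{\left(x \right)} = i$ ($C{\left(x \right)} = \sqrt{-1} = i$)
$\left(88 + 43\right) C{\left(I \right)} = \left(88 + 43\right) i = 131 i$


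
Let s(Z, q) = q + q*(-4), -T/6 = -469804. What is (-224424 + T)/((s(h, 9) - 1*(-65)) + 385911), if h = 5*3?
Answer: 2594400/385949 ≈ 6.7221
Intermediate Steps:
T = 2818824 (T = -6*(-469804) = 2818824)
h = 15
s(Z, q) = -3*q (s(Z, q) = q - 4*q = -3*q)
(-224424 + T)/((s(h, 9) - 1*(-65)) + 385911) = (-224424 + 2818824)/((-3*9 - 1*(-65)) + 385911) = 2594400/((-27 + 65) + 385911) = 2594400/(38 + 385911) = 2594400/385949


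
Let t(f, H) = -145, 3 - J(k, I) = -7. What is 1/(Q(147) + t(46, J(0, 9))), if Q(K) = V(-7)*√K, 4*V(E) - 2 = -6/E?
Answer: -29/4190 - √3/4190 ≈ -0.0073346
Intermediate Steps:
J(k, I) = 10 (J(k, I) = 3 - 1*(-7) = 3 + 7 = 10)
V(E) = ½ - 3/(2*E) (V(E) = ½ + (-6/E)/4 = ½ - 3/(2*E))
Q(K) = 5*√K/7 (Q(K) = ((½)*(-3 - 7)/(-7))*√K = ((½)*(-⅐)*(-10))*√K = 5*√K/7)
1/(Q(147) + t(46, J(0, 9))) = 1/(5*√147/7 - 145) = 1/(5*(7*√3)/7 - 145) = 1/(5*√3 - 145) = 1/(-145 + 5*√3)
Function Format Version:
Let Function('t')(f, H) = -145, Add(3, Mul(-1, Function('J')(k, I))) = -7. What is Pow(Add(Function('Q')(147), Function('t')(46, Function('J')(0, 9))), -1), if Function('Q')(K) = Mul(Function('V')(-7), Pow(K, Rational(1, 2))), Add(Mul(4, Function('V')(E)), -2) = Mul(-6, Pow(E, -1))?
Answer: Add(Rational(-29, 4190), Mul(Rational(-1, 4190), Pow(3, Rational(1, 2)))) ≈ -0.0073346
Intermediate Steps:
Function('J')(k, I) = 10 (Function('J')(k, I) = Add(3, Mul(-1, -7)) = Add(3, 7) = 10)
Function('V')(E) = Add(Rational(1, 2), Mul(Rational(-3, 2), Pow(E, -1))) (Function('V')(E) = Add(Rational(1, 2), Mul(Rational(1, 4), Mul(-6, Pow(E, -1)))) = Add(Rational(1, 2), Mul(Rational(-3, 2), Pow(E, -1))))
Function('Q')(K) = Mul(Rational(5, 7), Pow(K, Rational(1, 2))) (Function('Q')(K) = Mul(Mul(Rational(1, 2), Pow(-7, -1), Add(-3, -7)), Pow(K, Rational(1, 2))) = Mul(Mul(Rational(1, 2), Rational(-1, 7), -10), Pow(K, Rational(1, 2))) = Mul(Rational(5, 7), Pow(K, Rational(1, 2))))
Pow(Add(Function('Q')(147), Function('t')(46, Function('J')(0, 9))), -1) = Pow(Add(Mul(Rational(5, 7), Pow(147, Rational(1, 2))), -145), -1) = Pow(Add(Mul(Rational(5, 7), Mul(7, Pow(3, Rational(1, 2)))), -145), -1) = Pow(Add(Mul(5, Pow(3, Rational(1, 2))), -145), -1) = Pow(Add(-145, Mul(5, Pow(3, Rational(1, 2)))), -1)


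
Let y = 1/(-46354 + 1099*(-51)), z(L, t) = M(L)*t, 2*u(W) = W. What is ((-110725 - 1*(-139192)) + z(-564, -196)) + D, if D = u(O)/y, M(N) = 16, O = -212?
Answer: 10880049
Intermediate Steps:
u(W) = W/2
z(L, t) = 16*t
y = -1/102403 (y = 1/(-46354 - 56049) = 1/(-102403) = -1/102403 ≈ -9.7653e-6)
D = 10854718 (D = ((½)*(-212))/(-1/102403) = -106*(-102403) = 10854718)
((-110725 - 1*(-139192)) + z(-564, -196)) + D = ((-110725 - 1*(-139192)) + 16*(-196)) + 10854718 = ((-110725 + 139192) - 3136) + 10854718 = (28467 - 3136) + 10854718 = 25331 + 10854718 = 10880049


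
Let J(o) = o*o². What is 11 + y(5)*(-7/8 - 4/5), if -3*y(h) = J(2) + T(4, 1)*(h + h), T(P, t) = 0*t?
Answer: 232/15 ≈ 15.467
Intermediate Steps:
T(P, t) = 0
J(o) = o³
y(h) = -8/3 (y(h) = -(2³ + 0*(h + h))/3 = -(8 + 0*(2*h))/3 = -(8 + 0)/3 = -⅓*8 = -8/3)
11 + y(5)*(-7/8 - 4/5) = 11 - 8*(-7/8 - 4/5)/3 = 11 - 8*(-7*⅛ - 4*⅕)/3 = 11 - 8*(-7/8 - ⅘)/3 = 11 - 8/3*(-67/40) = 11 + 67/15 = 232/15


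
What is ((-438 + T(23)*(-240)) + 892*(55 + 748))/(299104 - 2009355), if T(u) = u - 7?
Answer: -711998/1710251 ≈ -0.41631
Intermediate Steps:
T(u) = -7 + u
((-438 + T(23)*(-240)) + 892*(55 + 748))/(299104 - 2009355) = ((-438 + (-7 + 23)*(-240)) + 892*(55 + 748))/(299104 - 2009355) = ((-438 + 16*(-240)) + 892*803)/(-1710251) = ((-438 - 3840) + 716276)*(-1/1710251) = (-4278 + 716276)*(-1/1710251) = 711998*(-1/1710251) = -711998/1710251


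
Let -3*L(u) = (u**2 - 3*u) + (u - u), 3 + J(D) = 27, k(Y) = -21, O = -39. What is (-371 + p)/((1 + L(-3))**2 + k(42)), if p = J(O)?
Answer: -347/4 ≈ -86.750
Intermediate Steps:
J(D) = 24 (J(D) = -3 + 27 = 24)
L(u) = u - u**2/3 (L(u) = -((u**2 - 3*u) + (u - u))/3 = -((u**2 - 3*u) + 0)/3 = -(u**2 - 3*u)/3 = u - u**2/3)
p = 24
(-371 + p)/((1 + L(-3))**2 + k(42)) = (-371 + 24)/((1 + (1/3)*(-3)*(3 - 1*(-3)))**2 - 21) = -347/((1 + (1/3)*(-3)*(3 + 3))**2 - 21) = -347/((1 + (1/3)*(-3)*6)**2 - 21) = -347/((1 - 6)**2 - 21) = -347/((-5)**2 - 21) = -347/(25 - 21) = -347/4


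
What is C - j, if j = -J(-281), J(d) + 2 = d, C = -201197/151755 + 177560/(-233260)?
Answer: -504580795396/1769918565 ≈ -285.09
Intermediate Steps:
C = -3693841501/1769918565 (C = -201197*1/151755 + 177560*(-1/233260) = -201197/151755 - 8878/11663 = -3693841501/1769918565 ≈ -2.0870)
J(d) = -2 + d
j = 283 (j = -(-2 - 281) = -1*(-283) = 283)
C - j = -3693841501/1769918565 - 1*283 = -3693841501/1769918565 - 283 = -504580795396/1769918565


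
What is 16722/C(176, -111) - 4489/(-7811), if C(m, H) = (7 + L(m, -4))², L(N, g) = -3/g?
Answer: 2094162601/7506371 ≈ 278.98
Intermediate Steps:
C(m, H) = 961/16 (C(m, H) = (7 - 3/(-4))² = (7 - 3*(-¼))² = (7 + ¾)² = (31/4)² = 961/16)
16722/C(176, -111) - 4489/(-7811) = 16722/(961/16) - 4489/(-7811) = 16722*(16/961) - 4489*(-1/7811) = 267552/961 + 4489/7811 = 2094162601/7506371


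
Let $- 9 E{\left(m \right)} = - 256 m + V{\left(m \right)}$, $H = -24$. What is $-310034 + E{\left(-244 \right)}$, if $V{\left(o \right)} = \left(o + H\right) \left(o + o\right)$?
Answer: $-331506$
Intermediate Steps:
$V{\left(o \right)} = 2 o \left(-24 + o\right)$ ($V{\left(o \right)} = \left(o - 24\right) \left(o + o\right) = \left(-24 + o\right) 2 o = 2 o \left(-24 + o\right)$)
$E{\left(m \right)} = \frac{256 m}{9} - \frac{2 m \left(-24 + m\right)}{9}$ ($E{\left(m \right)} = - \frac{- 256 m + 2 m \left(-24 + m\right)}{9} = \frac{256 m}{9} - \frac{2 m \left(-24 + m\right)}{9}$)
$-310034 + E{\left(-244 \right)} = -310034 + \frac{2}{9} \left(-244\right) \left(152 - -244\right) = -310034 + \frac{2}{9} \left(-244\right) \left(152 + 244\right) = -310034 + \frac{2}{9} \left(-244\right) 396 = -310034 - 21472 = -331506$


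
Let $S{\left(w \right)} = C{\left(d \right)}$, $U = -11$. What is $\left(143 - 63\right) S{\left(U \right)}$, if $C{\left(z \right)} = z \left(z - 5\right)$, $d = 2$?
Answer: $-480$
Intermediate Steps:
$C{\left(z \right)} = z \left(-5 + z\right)$
$S{\left(w \right)} = -6$ ($S{\left(w \right)} = 2 \left(-5 + 2\right) = 2 \left(-3\right) = -6$)
$\left(143 - 63\right) S{\left(U \right)} = \left(143 - 63\right) \left(-6\right) = 80 \left(-6\right) = -480$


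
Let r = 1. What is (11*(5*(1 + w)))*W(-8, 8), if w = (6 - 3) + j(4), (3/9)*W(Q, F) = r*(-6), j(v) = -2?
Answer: -1980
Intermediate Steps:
W(Q, F) = -18 (W(Q, F) = 3*(1*(-6)) = 3*(-6) = -18)
w = 1 (w = (6 - 3) - 2 = 3 - 2 = 1)
(11*(5*(1 + w)))*W(-8, 8) = (11*(5*(1 + 1)))*(-18) = (11*(5*2))*(-18) = (11*10)*(-18) = 110*(-18) = -1980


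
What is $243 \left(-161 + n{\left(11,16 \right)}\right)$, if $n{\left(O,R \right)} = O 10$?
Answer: $-12393$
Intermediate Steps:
$n{\left(O,R \right)} = 10 O$
$243 \left(-161 + n{\left(11,16 \right)}\right) = 243 \left(-161 + 10 \cdot 11\right) = 243 \left(-161 + 110\right) = 243 \left(-51\right) = -12393$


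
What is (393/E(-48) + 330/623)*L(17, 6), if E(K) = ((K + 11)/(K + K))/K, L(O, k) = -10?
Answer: 11282059020/23051 ≈ 4.8944e+5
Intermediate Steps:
E(K) = (11 + K)/(2*K²) (E(K) = ((11 + K)/((2*K)))/K = ((11 + K)*(1/(2*K)))/K = ((11 + K)/(2*K))/K = (11 + K)/(2*K²))
(393/E(-48) + 330/623)*L(17, 6) = (393/(((½)*(11 - 48)/(-48)²)) + 330/623)*(-10) = (393/(((½)*(1/2304)*(-37))) + 330*(1/623))*(-10) = (393/(-37/4608) + 330/623)*(-10) = (393*(-4608/37) + 330/623)*(-10) = (-1810944/37 + 330/623)*(-10) = -1128205902/23051*(-10) = 11282059020/23051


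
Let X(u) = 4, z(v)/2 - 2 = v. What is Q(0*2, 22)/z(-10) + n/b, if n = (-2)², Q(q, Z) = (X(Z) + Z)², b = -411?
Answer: -69475/1644 ≈ -42.260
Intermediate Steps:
z(v) = 4 + 2*v
Q(q, Z) = (4 + Z)²
n = 4
Q(0*2, 22)/z(-10) + n/b = (4 + 22)²/(4 + 2*(-10)) + 4/(-411) = 26²/(4 - 20) + 4*(-1/411) = 676/(-16) - 4/411 = 676*(-1/16) - 4/411 = -169/4 - 4/411 = -69475/1644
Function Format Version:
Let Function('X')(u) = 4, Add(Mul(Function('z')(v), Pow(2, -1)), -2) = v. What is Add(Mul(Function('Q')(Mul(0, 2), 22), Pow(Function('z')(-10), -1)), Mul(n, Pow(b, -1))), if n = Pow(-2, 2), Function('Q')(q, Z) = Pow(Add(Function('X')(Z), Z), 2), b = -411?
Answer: Rational(-69475, 1644) ≈ -42.260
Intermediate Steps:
Function('z')(v) = Add(4, Mul(2, v))
Function('Q')(q, Z) = Pow(Add(4, Z), 2)
n = 4
Add(Mul(Function('Q')(Mul(0, 2), 22), Pow(Function('z')(-10), -1)), Mul(n, Pow(b, -1))) = Add(Mul(Pow(Add(4, 22), 2), Pow(Add(4, Mul(2, -10)), -1)), Mul(4, Pow(-411, -1))) = Add(Mul(Pow(26, 2), Pow(Add(4, -20), -1)), Mul(4, Rational(-1, 411))) = Add(Mul(676, Pow(-16, -1)), Rational(-4, 411)) = Add(Mul(676, Rational(-1, 16)), Rational(-4, 411)) = Add(Rational(-169, 4), Rational(-4, 411)) = Rational(-69475, 1644)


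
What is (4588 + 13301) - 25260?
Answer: -7371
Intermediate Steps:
(4588 + 13301) - 25260 = 17889 - 25260 = -7371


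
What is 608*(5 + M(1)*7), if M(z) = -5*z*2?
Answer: -39520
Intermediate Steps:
M(z) = -10*z
608*(5 + M(1)*7) = 608*(5 - 10*1*7) = 608*(5 - 10*7) = 608*(5 - 70) = 608*(-65) = -39520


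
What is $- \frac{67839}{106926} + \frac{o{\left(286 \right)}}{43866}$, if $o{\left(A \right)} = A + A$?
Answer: $- \frac{485777317}{781735986} \approx -0.62141$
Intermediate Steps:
$o{\left(A \right)} = 2 A$
$- \frac{67839}{106926} + \frac{o{\left(286 \right)}}{43866} = - \frac{67839}{106926} + \frac{2 \cdot 286}{43866} = \left(-67839\right) \frac{1}{106926} + 572 \cdot \frac{1}{43866} = - \frac{22613}{35642} + \frac{286}{21933} = - \frac{485777317}{781735986}$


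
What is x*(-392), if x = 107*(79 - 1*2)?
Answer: -3229688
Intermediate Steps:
x = 8239 (x = 107*(79 - 2) = 107*77 = 8239)
x*(-392) = 8239*(-392) = -3229688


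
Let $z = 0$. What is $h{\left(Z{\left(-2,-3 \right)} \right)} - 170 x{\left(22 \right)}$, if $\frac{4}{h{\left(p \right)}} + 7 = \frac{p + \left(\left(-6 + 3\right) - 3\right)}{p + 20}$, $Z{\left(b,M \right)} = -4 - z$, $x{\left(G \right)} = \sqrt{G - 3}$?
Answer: $- \frac{32}{61} - 170 \sqrt{19} \approx -741.54$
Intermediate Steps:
$x{\left(G \right)} = \sqrt{-3 + G}$
$Z{\left(b,M \right)} = -4$ ($Z{\left(b,M \right)} = -4 - 0 = -4 + 0 = -4$)
$h{\left(p \right)} = \frac{4}{-7 + \frac{-6 + p}{20 + p}}$ ($h{\left(p \right)} = \frac{4}{-7 + \frac{p + \left(\left(-6 + 3\right) - 3\right)}{p + 20}} = \frac{4}{-7 + \frac{p - 6}{20 + p}} = \frac{4}{-7 + \frac{-6 + p}{20 + p}}$)
$h{\left(Z{\left(-2,-3 \right)} \right)} - 170 x{\left(22 \right)} = \frac{2 \left(-20 - -4\right)}{73 + 3 \left(-4\right)} - 170 \sqrt{-3 + 22} = \frac{2 \left(-20 + 4\right)}{73 - 12} - 170 \sqrt{19} = 2 \cdot \frac{1}{61} \left(-16\right) - 170 \sqrt{19} = - \frac{32}{61} - 170 \sqrt{19}$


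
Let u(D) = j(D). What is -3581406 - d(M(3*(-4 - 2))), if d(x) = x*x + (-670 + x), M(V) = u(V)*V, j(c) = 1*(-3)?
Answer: -3583706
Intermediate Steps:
j(c) = -3
u(D) = -3
M(V) = -3*V
d(x) = -670 + x + x² (d(x) = x² + (-670 + x) = -670 + x + x²)
-3581406 - d(M(3*(-4 - 2))) = -3581406 - (-670 - 9*(-4 - 2) + (-9*(-4 - 2))²) = -3581406 - (-670 - 9*(-6) + (-9*(-6))²) = -3581406 - (-670 - 3*(-18) + (-3*(-18))²) = -3581406 - (-670 + 54 + 54²) = -3581406 - (-670 + 54 + 2916) = -3581406 - 1*2300 = -3581406 - 2300 = -3583706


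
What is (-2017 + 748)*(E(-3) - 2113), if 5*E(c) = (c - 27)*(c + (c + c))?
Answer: 2612871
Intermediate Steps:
E(c) = 3*c*(-27 + c)/5 (E(c) = ((c - 27)*(c + (c + c)))/5 = ((-27 + c)*(c + 2*c))/5 = ((-27 + c)*(3*c))/5 = (3*c*(-27 + c))/5 = 3*c*(-27 + c)/5)
(-2017 + 748)*(E(-3) - 2113) = (-2017 + 748)*((3/5)*(-3)*(-27 - 3) - 2113) = -1269*((3/5)*(-3)*(-30) - 2113) = -1269*(54 - 2113) = -1269*(-2059) = 2612871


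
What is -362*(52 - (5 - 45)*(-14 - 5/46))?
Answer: 4265808/23 ≈ 1.8547e+5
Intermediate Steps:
-362*(52 - (5 - 45)*(-14 - 5/46)) = -362*(52 - (-40)*(-14 - 5*1/46)) = -362*(52 - (-40)*(-14 - 5/46)) = -362*(52 - (-40)*(-649)/46) = -362*(52 - 1*12980/23) = -362*(52 - 12980/23) = -362*(-11784/23) = 4265808/23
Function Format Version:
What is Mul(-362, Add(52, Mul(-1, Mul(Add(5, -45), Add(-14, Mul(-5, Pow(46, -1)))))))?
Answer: Rational(4265808, 23) ≈ 1.8547e+5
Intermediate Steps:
Mul(-362, Add(52, Mul(-1, Mul(Add(5, -45), Add(-14, Mul(-5, Pow(46, -1))))))) = Mul(-362, Add(52, Mul(-1, Mul(-40, Add(-14, Mul(-5, Rational(1, 46))))))) = Mul(-362, Add(52, Mul(-1, Mul(-40, Add(-14, Rational(-5, 46)))))) = Mul(-362, Add(52, Mul(-1, Mul(-40, Rational(-649, 46))))) = Mul(-362, Add(52, Mul(-1, Rational(12980, 23)))) = Mul(-362, Add(52, Rational(-12980, 23))) = Mul(-362, Rational(-11784, 23)) = Rational(4265808, 23)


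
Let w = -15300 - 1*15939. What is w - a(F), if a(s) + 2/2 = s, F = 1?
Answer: -31239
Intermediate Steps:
a(s) = -1 + s
w = -31239 (w = -15300 - 15939 = -31239)
w - a(F) = -31239 - (-1 + 1) = -31239 - 1*0 = -31239 + 0 = -31239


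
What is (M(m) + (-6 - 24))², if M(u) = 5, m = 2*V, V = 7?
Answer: 625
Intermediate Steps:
m = 14 (m = 2*7 = 14)
(M(m) + (-6 - 24))² = (5 + (-6 - 24))² = (5 - 30)² = (-25)² = 625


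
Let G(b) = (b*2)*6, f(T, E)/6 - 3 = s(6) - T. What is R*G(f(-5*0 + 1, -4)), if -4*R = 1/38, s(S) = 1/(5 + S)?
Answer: -207/209 ≈ -0.99043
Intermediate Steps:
f(T, E) = 204/11 - 6*T (f(T, E) = 18 + 6*(1/(5 + 6) - T) = 18 + 6*(1/11 - T) = 18 + (6/11 - 6*T) = 204/11 - 6*T)
G(b) = 12*b (G(b) = (2*b)*6 = 12*b)
R = -1/152 (R = -¼/38 = -¼*1/38 = -1/152 ≈ -0.0065789)
R*G(f(-5*0 + 1, -4)) = -3*(204/11 - 6*(-5*0 + 1))/38 = -3*(204/11 - 6*(0 + 1))/38 = -3*(204/11 - 6*1)/38 = -3*(204/11 - 6)/38 = -3*138/(38*11) = -1/152*1656/11 = -207/209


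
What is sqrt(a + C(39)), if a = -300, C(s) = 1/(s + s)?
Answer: I*sqrt(1825122)/78 ≈ 17.32*I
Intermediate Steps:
C(s) = 1/(2*s)
sqrt(a + C(39)) = sqrt(-300 + (1/2)/39) = sqrt(-300 + (1/2)*(1/39)) = sqrt(-300 + 1/78) = sqrt(-23399/78) = I*sqrt(1825122)/78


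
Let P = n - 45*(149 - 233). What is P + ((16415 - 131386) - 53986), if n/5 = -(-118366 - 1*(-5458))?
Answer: 399363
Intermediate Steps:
n = 564540 (n = 5*(-(-118366 - 1*(-5458))) = 5*(-(-118366 + 5458)) = 5*(-1*(-112908)) = 5*112908 = 564540)
P = 568320 (P = 564540 - 45*(149 - 233) = 564540 - 45*(-84) = 564540 - 1*(-3780) = 564540 + 3780 = 568320)
P + ((16415 - 131386) - 53986) = 568320 + ((16415 - 131386) - 53986) = 568320 + (-114971 - 53986) = 568320 - 168957 = 399363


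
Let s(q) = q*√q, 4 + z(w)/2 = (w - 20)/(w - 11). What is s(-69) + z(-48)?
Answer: -336/59 - 69*I*√69 ≈ -5.6949 - 573.16*I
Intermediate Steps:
z(w) = -8 + 2*(-20 + w)/(-11 + w) (z(w) = -8 + 2*((w - 20)/(w - 11)) = -8 + 2*((-20 + w)/(-11 + w)) = -8 + 2*(-20 + w)/(-11 + w))
s(q) = q^(3/2)
s(-69) + z(-48) = (-69)^(3/2) + 6*(8 - 1*(-48))/(-11 - 48) = -69*I*√69 + 6*(8 + 48)/(-59) = -69*I*√69 + 6*(-1/59)*56 = -69*I*√69 - 336/59 = -336/59 - 69*I*√69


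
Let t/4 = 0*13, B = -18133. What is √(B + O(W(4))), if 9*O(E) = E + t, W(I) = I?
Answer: I*√163193/3 ≈ 134.66*I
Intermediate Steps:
t = 0 (t = 4*(0*13) = 4*0 = 0)
O(E) = E/9 (O(E) = (E + 0)/9 = E/9)
√(B + O(W(4))) = √(-18133 + (⅑)*4) = √(-18133 + 4/9) = √(-163193/9) = I*√163193/3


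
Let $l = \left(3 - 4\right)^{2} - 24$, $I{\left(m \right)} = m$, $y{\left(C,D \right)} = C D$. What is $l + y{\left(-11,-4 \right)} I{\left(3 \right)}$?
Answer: $109$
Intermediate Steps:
$l = -23$ ($l = \left(-1\right)^{2} - 24 = 1 - 24 = -23$)
$l + y{\left(-11,-4 \right)} I{\left(3 \right)} = -23 + \left(-11\right) \left(-4\right) 3 = -23 + 44 \cdot 3 = -23 + 132 = 109$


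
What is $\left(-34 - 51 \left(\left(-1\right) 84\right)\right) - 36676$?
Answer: $-32426$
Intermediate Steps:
$\left(-34 - 51 \left(\left(-1\right) 84\right)\right) - 36676 = \left(-34 - -4284\right) - 36676 = \left(-34 + 4284\right) - 36676 = 4250 - 36676 = -32426$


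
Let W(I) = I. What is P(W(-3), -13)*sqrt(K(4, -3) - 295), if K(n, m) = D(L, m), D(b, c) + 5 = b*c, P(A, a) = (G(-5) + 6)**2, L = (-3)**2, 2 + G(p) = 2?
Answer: 36*I*sqrt(327) ≈ 650.99*I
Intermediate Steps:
G(p) = 0 (G(p) = -2 + 2 = 0)
L = 9
P(A, a) = 36 (P(A, a) = (0 + 6)**2 = 6**2 = 36)
D(b, c) = -5 + b*c
K(n, m) = -5 + 9*m
P(W(-3), -13)*sqrt(K(4, -3) - 295) = 36*sqrt((-5 + 9*(-3)) - 295) = 36*sqrt((-5 - 27) - 295) = 36*sqrt(-32 - 295) = 36*sqrt(-327) = 36*(I*sqrt(327)) = 36*I*sqrt(327)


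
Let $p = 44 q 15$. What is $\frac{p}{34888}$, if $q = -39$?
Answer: $- \frac{6435}{8722} \approx -0.73779$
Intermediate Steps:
$p = -25740$ ($p = 44 \left(-39\right) 15 = \left(-1716\right) 15 = -25740$)
$\frac{p}{34888} = - \frac{25740}{34888} = \left(-25740\right) \frac{1}{34888} = - \frac{6435}{8722}$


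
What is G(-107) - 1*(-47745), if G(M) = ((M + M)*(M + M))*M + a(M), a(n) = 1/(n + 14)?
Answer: -451275712/93 ≈ -4.8524e+6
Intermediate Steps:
a(n) = 1/(14 + n)
G(M) = 1/(14 + M) + 4*M**3 (G(M) = ((M + M)*(M + M))*M + 1/(14 + M) = ((2*M)*(2*M))*M + 1/(14 + M) = (4*M**2)*M + 1/(14 + M) = 4*M**3 + 1/(14 + M) = 1/(14 + M) + 4*M**3)
G(-107) - 1*(-47745) = (1 + 4*(-107)**3*(14 - 107))/(14 - 107) - 1*(-47745) = (1 + 4*(-1225043)*(-93))/(-93) + 47745 = -(1 + 455715996)/93 + 47745 = -1/93*455715997 + 47745 = -455715997/93 + 47745 = -451275712/93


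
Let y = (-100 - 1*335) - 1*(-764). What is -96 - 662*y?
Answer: -217894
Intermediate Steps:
y = 329 (y = (-100 - 335) + 764 = -435 + 764 = 329)
-96 - 662*y = -96 - 662*329 = -96 - 217798 = -217894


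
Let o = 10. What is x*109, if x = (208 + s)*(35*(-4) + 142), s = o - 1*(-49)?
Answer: 58206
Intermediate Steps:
s = 59 (s = 10 - 1*(-49) = 10 + 49 = 59)
x = 534 (x = (208 + 59)*(35*(-4) + 142) = 267*(-140 + 142) = 267*2 = 534)
x*109 = 534*109 = 58206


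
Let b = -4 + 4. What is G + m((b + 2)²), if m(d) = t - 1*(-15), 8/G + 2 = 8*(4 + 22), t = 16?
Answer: 3197/103 ≈ 31.039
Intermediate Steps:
G = 4/103 (G = 8/(-2 + 8*(4 + 22)) = 8/(-2 + 8*26) = 8/(-2 + 208) = 8/206 = 8*(1/206) = 4/103 ≈ 0.038835)
b = 0
m(d) = 31 (m(d) = 16 - 1*(-15) = 16 + 15 = 31)
G + m((b + 2)²) = 4/103 + 31 = 3197/103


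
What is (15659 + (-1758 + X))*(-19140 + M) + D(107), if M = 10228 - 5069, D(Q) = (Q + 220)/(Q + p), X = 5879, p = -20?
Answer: -8019781111/29 ≈ -2.7654e+8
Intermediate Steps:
D(Q) = (220 + Q)/(-20 + Q) (D(Q) = (Q + 220)/(Q - 20) = (220 + Q)/(-20 + Q))
M = 5159
(15659 + (-1758 + X))*(-19140 + M) + D(107) = (15659 + (-1758 + 5879))*(-19140 + 5159) + (220 + 107)/(-20 + 107) = (15659 + 4121)*(-13981) + 327/87 = 19780*(-13981) + (1/87)*327 = -276544180 + 109/29 = -8019781111/29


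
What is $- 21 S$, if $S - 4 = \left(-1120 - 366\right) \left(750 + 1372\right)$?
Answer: $66219048$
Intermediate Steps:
$S = -3153288$ ($S = 4 + \left(-1120 - 366\right) \left(750 + 1372\right) = 4 - 3153292 = -3153288$)
$- 21 S = \left(-21\right) \left(-3153288\right) = 66219048$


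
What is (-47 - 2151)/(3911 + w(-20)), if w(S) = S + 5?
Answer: -1099/1948 ≈ -0.56417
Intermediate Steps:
w(S) = 5 + S
(-47 - 2151)/(3911 + w(-20)) = (-47 - 2151)/(3911 + (5 - 20)) = -2198/(3911 - 15) = -2198/3896 = -2198*1/3896 = -1099/1948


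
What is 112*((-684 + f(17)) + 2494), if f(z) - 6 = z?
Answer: 205296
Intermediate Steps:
f(z) = 6 + z
112*((-684 + f(17)) + 2494) = 112*((-684 + (6 + 17)) + 2494) = 112*((-684 + 23) + 2494) = 112*(-661 + 2494) = 112*1833 = 205296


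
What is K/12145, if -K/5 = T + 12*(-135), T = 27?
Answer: 1593/2429 ≈ 0.65583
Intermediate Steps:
K = 7965 (K = -5*(27 + 12*(-135)) = -5*(27 - 1620) = -5*(-1593) = 7965)
K/12145 = 7965/12145 = 7965*(1/12145) = 1593/2429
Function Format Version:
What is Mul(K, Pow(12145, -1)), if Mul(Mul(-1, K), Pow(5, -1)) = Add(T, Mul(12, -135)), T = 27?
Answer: Rational(1593, 2429) ≈ 0.65583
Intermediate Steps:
K = 7965 (K = Mul(-5, Add(27, Mul(12, -135))) = Mul(-5, Add(27, -1620)) = Mul(-5, -1593) = 7965)
Mul(K, Pow(12145, -1)) = Mul(7965, Pow(12145, -1)) = Mul(7965, Rational(1, 12145)) = Rational(1593, 2429)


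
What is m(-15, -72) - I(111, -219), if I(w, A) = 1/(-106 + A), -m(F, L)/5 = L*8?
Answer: 936001/325 ≈ 2880.0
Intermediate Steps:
m(F, L) = -40*L (m(F, L) = -5*L*8 = -40*L)
m(-15, -72) - I(111, -219) = -40*(-72) - 1/(-106 - 219) = 2880 - 1/(-325) = 2880 - 1*(-1/325) = 2880 + 1/325 = 936001/325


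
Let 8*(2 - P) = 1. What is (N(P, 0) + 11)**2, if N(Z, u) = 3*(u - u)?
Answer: 121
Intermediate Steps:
P = 15/8 (P = 2 - 1/8*1 = 2 - 1/8 = 15/8 ≈ 1.8750)
N(Z, u) = 0 (N(Z, u) = 3*0 = 0)
(N(P, 0) + 11)**2 = (0 + 11)**2 = 11**2 = 121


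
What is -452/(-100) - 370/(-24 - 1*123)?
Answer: 25861/3675 ≈ 7.0370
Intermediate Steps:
-452/(-100) - 370/(-24 - 1*123) = -452*(-1/100) - 370/(-24 - 123) = 113/25 - 370/(-147) = 113/25 - 370*(-1/147) = 113/25 + 370/147 = 25861/3675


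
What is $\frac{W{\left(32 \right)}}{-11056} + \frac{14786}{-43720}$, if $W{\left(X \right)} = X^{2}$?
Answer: $- \frac{6507603}{15105260} \approx -0.43082$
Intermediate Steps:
$\frac{W{\left(32 \right)}}{-11056} + \frac{14786}{-43720} = \frac{32^{2}}{-11056} + \frac{14786}{-43720} = 1024 \left(- \frac{1}{11056}\right) + 14786 \left(- \frac{1}{43720}\right) = - \frac{64}{691} - \frac{7393}{21860} = - \frac{6507603}{15105260}$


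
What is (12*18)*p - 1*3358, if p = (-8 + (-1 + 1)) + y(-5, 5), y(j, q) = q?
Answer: -4006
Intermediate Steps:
p = -3 (p = (-8 + (-1 + 1)) + 5 = (-8 + 0) + 5 = -8 + 5 = -3)
(12*18)*p - 1*3358 = (12*18)*(-3) - 1*3358 = 216*(-3) - 3358 = -648 - 3358 = -4006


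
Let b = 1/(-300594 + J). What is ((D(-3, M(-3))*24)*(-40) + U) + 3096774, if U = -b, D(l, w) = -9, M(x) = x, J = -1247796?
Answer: 4808391983461/1548390 ≈ 3.1054e+6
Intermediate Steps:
b = -1/1548390 (b = 1/(-300594 - 1247796) = 1/(-1548390) = -1/1548390 ≈ -6.4583e-7)
U = 1/1548390 (U = -1*(-1/1548390) = 1/1548390 ≈ 6.4583e-7)
((D(-3, M(-3))*24)*(-40) + U) + 3096774 = (-9*24*(-40) + 1/1548390) + 3096774 = (-216*(-40) + 1/1548390) + 3096774 = (8640 + 1/1548390) + 3096774 = 13378089601/1548390 + 3096774 = 4808391983461/1548390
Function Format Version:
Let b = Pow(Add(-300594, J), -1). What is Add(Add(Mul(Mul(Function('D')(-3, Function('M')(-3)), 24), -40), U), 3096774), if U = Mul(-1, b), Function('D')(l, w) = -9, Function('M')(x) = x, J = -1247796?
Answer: Rational(4808391983461, 1548390) ≈ 3.1054e+6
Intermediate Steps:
b = Rational(-1, 1548390) (b = Pow(Add(-300594, -1247796), -1) = Pow(-1548390, -1) = Rational(-1, 1548390) ≈ -6.4583e-7)
U = Rational(1, 1548390) (U = Mul(-1, Rational(-1, 1548390)) = Rational(1, 1548390) ≈ 6.4583e-7)
Add(Add(Mul(Mul(Function('D')(-3, Function('M')(-3)), 24), -40), U), 3096774) = Add(Add(Mul(Mul(-9, 24), -40), Rational(1, 1548390)), 3096774) = Add(Add(Mul(-216, -40), Rational(1, 1548390)), 3096774) = Add(Add(8640, Rational(1, 1548390)), 3096774) = Add(Rational(13378089601, 1548390), 3096774) = Rational(4808391983461, 1548390)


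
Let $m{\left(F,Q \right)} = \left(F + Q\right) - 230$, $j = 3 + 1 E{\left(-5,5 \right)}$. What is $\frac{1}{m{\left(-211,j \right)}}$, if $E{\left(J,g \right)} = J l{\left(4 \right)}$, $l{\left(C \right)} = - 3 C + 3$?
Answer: $- \frac{1}{393} \approx -0.0025445$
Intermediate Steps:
$l{\left(C \right)} = 3 - 3 C$
$E{\left(J,g \right)} = - 9 J$ ($E{\left(J,g \right)} = J \left(3 - 12\right) = J \left(-9\right) = - 9 J$)
$j = 48$ ($j = 3 + 1 \left(\left(-9\right) \left(-5\right)\right) = 3 + 1 \cdot 45 = 3 + 45 = 48$)
$m{\left(F,Q \right)} = -230 + F + Q$
$\frac{1}{m{\left(-211,j \right)}} = \frac{1}{-230 - 211 + 48} = \frac{1}{-393} = - \frac{1}{393}$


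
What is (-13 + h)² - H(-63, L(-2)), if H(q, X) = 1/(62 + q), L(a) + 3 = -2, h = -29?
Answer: 1765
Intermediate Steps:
L(a) = -5 (L(a) = -3 - 2 = -5)
(-13 + h)² - H(-63, L(-2)) = (-13 - 29)² - 1/(62 - 63) = (-42)² - 1/(-1) = 1764 - 1*(-1) = 1764 + 1 = 1765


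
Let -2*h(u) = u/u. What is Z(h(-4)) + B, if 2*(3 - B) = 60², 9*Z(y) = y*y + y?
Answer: -64693/36 ≈ -1797.0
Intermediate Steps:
h(u) = -½ (h(u) = -u/(2*u) = -½*1 = -½)
Z(y) = y/9 + y²/9 (Z(y) = (y*y + y)/9 = (y² + y)/9 = (y + y²)/9 = y/9 + y²/9)
B = -1797 (B = 3 - ½*60² = 3 - ½*3600 = 3 - 1800 = -1797)
Z(h(-4)) + B = (⅑)*(-½)*(1 - ½) - 1797 = (⅑)*(-½)*(½) - 1797 = -1/36 - 1797 = -64693/36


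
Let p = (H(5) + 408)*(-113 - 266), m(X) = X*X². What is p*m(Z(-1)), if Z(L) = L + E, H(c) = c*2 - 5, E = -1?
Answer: 1252216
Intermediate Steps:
H(c) = -5 + 2*c (H(c) = 2*c - 5 = -5 + 2*c)
Z(L) = -1 + L (Z(L) = L - 1 = -1 + L)
m(X) = X³
p = -156527 (p = ((-5 + 2*5) + 408)*(-113 - 266) = ((-5 + 10) + 408)*(-379) = (5 + 408)*(-379) = 413*(-379) = -156527)
p*m(Z(-1)) = -156527*(-1 - 1)³ = -156527*(-2)³ = -156527*(-8) = 1252216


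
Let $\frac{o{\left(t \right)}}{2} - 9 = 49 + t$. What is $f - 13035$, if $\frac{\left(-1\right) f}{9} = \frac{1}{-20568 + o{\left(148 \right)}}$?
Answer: $- \frac{262733451}{20156} \approx -13035.0$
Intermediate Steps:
$o{\left(t \right)} = 116 + 2 t$ ($o{\left(t \right)} = 18 + 2 \left(49 + t\right) = 18 + \left(98 + 2 t\right) = 116 + 2 t$)
$f = \frac{9}{20156}$ ($f = - \frac{9}{-20568 + \left(116 + 2 \cdot 148\right)} = - \frac{9}{-20568 + \left(116 + 296\right)} = - \frac{9}{-20568 + 412} = - \frac{9}{-20156} = \left(-9\right) \left(- \frac{1}{20156}\right) = \frac{9}{20156} \approx 0.00044652$)
$f - 13035 = \frac{9}{20156} - 13035 = - \frac{262733451}{20156}$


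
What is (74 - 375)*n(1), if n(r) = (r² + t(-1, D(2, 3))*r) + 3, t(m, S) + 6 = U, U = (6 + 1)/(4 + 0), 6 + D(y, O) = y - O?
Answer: 301/4 ≈ 75.250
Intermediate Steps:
D(y, O) = -6 + y - O (D(y, O) = -6 + (y - O) = -6 + y - O)
U = 7/4 ≈ 1.7500
t(m, S) = -17/4 (t(m, S) = -6 + 7/4 = -17/4)
n(r) = 3 + r² - 17*r/4 (n(r) = (r² - 17*r/4) + 3 = 3 + r² - 17*r/4)
(74 - 375)*n(1) = (74 - 375)*(3 + 1² - 17/4*1) = -301*(3 + 1 - 17/4) = -301*(-¼) = 301/4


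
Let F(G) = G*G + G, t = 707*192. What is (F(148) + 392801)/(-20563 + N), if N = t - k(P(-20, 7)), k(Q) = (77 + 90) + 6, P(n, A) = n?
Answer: 414853/115008 ≈ 3.6072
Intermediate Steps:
k(Q) = 173 (k(Q) = 167 + 6 = 173)
t = 135744
N = 135571 (N = 135744 - 1*173 = 135744 - 173 = 135571)
F(G) = G + G² (F(G) = G² + G = G + G²)
(F(148) + 392801)/(-20563 + N) = (148*(1 + 148) + 392801)/(-20563 + 135571) = (148*149 + 392801)/115008 = (22052 + 392801)*(1/115008) = 414853*(1/115008) = 414853/115008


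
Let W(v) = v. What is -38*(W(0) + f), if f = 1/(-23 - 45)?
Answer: 19/34 ≈ 0.55882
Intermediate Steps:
f = -1/68 (f = 1/(-68) = -1/68 ≈ -0.014706)
-38*(W(0) + f) = -38*(0 - 1/68) = -38*(-1/68) = 19/34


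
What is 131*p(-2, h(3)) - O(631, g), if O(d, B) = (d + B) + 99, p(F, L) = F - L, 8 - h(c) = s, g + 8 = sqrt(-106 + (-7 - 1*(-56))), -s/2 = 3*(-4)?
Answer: 1112 - I*sqrt(57) ≈ 1112.0 - 7.5498*I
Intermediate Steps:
s = 24 (s = -6*(-4) = -2*(-12) = 24)
g = -8 + I*sqrt(57) (g = -8 + sqrt(-106 + (-7 - 1*(-56))) = -8 + sqrt(-106 + (-7 + 56)) = -8 + sqrt(-106 + 49) = -8 + sqrt(-57) = -8 + I*sqrt(57) ≈ -8.0 + 7.5498*I)
h(c) = -16 (h(c) = 8 - 1*24 = 8 - 24 = -16)
O(d, B) = 99 + B + d (O(d, B) = (B + d) + 99 = 99 + B + d)
131*p(-2, h(3)) - O(631, g) = 131*(-2 - 1*(-16)) - (99 + (-8 + I*sqrt(57)) + 631) = 131*(-2 + 16) - (722 + I*sqrt(57)) = 131*14 + (-722 - I*sqrt(57)) = 1834 + (-722 - I*sqrt(57)) = 1112 - I*sqrt(57)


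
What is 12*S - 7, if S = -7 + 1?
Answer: -79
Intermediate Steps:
S = -6
12*S - 7 = 12*(-6) - 7 = -72 - 7 = -79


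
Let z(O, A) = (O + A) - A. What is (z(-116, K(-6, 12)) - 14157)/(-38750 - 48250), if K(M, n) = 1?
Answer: 14273/87000 ≈ 0.16406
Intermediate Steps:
z(O, A) = O (z(O, A) = (A + O) - A = O)
(z(-116, K(-6, 12)) - 14157)/(-38750 - 48250) = (-116 - 14157)/(-38750 - 48250) = -14273/(-87000) = -14273*(-1/87000) = 14273/87000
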